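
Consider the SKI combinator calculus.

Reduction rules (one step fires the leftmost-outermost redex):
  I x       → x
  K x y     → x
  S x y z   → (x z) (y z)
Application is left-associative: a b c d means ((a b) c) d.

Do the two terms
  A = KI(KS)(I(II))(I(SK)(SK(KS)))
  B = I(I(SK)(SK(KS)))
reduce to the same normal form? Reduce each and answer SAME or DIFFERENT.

Answer: SAME — A ⇓ SK(SK(KS)), B ⇓ SK(SK(KS))

Working:
Term A:
  start: KI(KS)(I(II))(I(SK)(SK(KS)))
  [1] I(I(II))(I(SK)(SK(KS)))
  [2] I(II)(I(SK)(SK(KS)))
  [3] II(I(SK)(SK(KS)))
  [4] I(I(SK)(SK(KS)))
  [5] I(SK)(SK(KS))
  [6] SK(SK(KS))

Term B:
  start: I(I(SK)(SK(KS)))
  [1] I(SK)(SK(KS))
  [2] SK(SK(KS))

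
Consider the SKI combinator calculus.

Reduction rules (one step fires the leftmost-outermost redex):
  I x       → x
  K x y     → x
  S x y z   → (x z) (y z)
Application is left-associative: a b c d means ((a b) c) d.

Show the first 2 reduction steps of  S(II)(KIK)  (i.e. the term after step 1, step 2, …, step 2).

  start: S(II)(KIK)
  →1  SI(KIK)
  →2  SII

Answer: after 2 steps: SII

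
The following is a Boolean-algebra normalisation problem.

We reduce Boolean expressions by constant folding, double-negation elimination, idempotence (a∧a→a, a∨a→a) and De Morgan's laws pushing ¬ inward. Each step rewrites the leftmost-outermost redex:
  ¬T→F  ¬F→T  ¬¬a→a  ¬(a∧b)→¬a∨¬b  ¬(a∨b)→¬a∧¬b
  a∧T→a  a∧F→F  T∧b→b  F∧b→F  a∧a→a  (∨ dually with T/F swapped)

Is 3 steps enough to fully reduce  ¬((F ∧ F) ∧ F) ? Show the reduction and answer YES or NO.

  start: ¬((F ∧ F) ∧ F)
  →1  ¬(F ∧ F) ∨ ¬F
  →2  (¬F ∨ ¬F) ∨ ¬F
  →3  ¬F ∨ ¬F

Answer: NO — after 3 steps the term is ¬F ∨ ¬F, not yet normal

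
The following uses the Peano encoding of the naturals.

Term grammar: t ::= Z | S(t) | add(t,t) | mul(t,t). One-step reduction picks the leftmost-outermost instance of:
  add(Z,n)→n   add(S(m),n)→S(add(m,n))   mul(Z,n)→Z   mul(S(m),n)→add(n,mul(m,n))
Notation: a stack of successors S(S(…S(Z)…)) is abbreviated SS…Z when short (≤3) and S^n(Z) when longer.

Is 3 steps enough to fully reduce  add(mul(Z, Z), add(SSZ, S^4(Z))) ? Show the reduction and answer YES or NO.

  start: add(mul(Z, Z), add(SSZ, S^4(Z)))
  →1  add(Z, add(SSZ, S^4(Z)))
  →2  add(SSZ, S^4(Z))
  →3  S(add(SZ, S^4(Z)))

Answer: NO — after 3 steps the term is S(add(SZ, S^4(Z))), not yet normal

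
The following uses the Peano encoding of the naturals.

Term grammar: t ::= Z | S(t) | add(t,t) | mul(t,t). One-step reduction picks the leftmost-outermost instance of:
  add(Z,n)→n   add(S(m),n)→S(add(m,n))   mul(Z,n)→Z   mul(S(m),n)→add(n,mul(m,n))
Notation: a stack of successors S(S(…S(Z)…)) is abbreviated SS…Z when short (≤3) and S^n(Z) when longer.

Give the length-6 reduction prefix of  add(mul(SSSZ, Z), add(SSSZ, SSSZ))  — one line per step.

Answer: after 6 steps: add(mul(Z, Z), add(SSSZ, SSSZ))

Derivation:
  start: add(mul(SSSZ, Z), add(SSSZ, SSSZ))
  →1  add(add(Z, mul(SSZ, Z)), add(SSSZ, SSSZ))
  →2  add(mul(SSZ, Z), add(SSSZ, SSSZ))
  →3  add(add(Z, mul(SZ, Z)), add(SSSZ, SSSZ))
  →4  add(mul(SZ, Z), add(SSSZ, SSSZ))
  →5  add(add(Z, mul(Z, Z)), add(SSSZ, SSSZ))
  →6  add(mul(Z, Z), add(SSSZ, SSSZ))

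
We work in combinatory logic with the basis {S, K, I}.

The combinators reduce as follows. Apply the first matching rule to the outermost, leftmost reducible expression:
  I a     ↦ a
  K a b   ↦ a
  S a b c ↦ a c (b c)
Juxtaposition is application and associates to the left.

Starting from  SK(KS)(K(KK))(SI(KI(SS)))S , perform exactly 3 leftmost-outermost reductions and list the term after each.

  start: SK(KS)(K(KK))(SI(KI(SS)))S
  →1  K(K(KK))(KS(K(KK)))(SI(KI(SS)))S
  →2  K(KK)(SI(KI(SS)))S
  →3  KKS

Answer: after 3 steps: KKS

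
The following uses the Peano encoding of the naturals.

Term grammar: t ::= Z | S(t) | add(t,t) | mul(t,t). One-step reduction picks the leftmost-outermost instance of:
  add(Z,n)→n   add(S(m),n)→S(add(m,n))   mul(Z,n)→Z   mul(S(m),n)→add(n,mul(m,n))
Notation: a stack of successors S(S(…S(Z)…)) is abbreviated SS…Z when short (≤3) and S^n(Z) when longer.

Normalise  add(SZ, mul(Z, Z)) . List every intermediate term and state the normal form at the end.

  start: add(SZ, mul(Z, Z))
  step 1: S(add(Z, mul(Z, Z)))
  step 2: S(mul(Z, Z))
  step 3: SZ

Answer: normal form = SZ  (in 3 steps)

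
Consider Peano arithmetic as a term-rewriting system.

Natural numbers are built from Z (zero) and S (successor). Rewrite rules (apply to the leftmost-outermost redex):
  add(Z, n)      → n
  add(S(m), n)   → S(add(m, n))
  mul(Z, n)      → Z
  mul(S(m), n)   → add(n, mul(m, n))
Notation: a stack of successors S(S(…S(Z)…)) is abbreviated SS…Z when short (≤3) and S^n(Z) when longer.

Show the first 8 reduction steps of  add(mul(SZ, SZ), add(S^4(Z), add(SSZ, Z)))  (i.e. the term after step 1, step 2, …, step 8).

Answer: after 8 steps: S(S(S(add(SSZ, add(SSZ, Z)))))

Working:
  start: add(mul(SZ, SZ), add(S^4(Z), add(SSZ, Z)))
  →1  add(add(SZ, mul(Z, SZ)), add(S^4(Z), add(SSZ, Z)))
  →2  add(S(add(Z, mul(Z, SZ))), add(S^4(Z), add(SSZ, Z)))
  →3  S(add(add(Z, mul(Z, SZ)), add(S^4(Z), add(SSZ, Z))))
  →4  S(add(mul(Z, SZ), add(S^4(Z), add(SSZ, Z))))
  →5  S(add(Z, add(S^4(Z), add(SSZ, Z))))
  →6  S(add(S^4(Z), add(SSZ, Z)))
  →7  S(S(add(SSSZ, add(SSZ, Z))))
  →8  S(S(S(add(SSZ, add(SSZ, Z)))))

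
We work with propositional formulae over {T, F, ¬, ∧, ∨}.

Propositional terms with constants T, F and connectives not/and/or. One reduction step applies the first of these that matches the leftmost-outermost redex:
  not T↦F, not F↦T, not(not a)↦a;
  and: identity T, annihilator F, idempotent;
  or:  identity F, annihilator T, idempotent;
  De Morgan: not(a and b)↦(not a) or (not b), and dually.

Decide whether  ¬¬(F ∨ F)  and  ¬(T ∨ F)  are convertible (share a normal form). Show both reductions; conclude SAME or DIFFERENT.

Term A:
  start: ¬¬(F ∨ F)
  step 1: F ∨ F
  step 2: F

Term B:
  start: ¬(T ∨ F)
  step 1: ¬T ∧ ¬F
  step 2: F ∧ ¬F
  step 3: F

Answer: SAME — A ⇓ F, B ⇓ F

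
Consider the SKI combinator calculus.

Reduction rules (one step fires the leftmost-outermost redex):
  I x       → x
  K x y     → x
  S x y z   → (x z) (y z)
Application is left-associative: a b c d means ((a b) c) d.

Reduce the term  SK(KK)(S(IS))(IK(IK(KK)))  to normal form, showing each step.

Answer: normal form = SS(K(K(KK)))  (in 5 steps)

Reduction:
  start: SK(KK)(S(IS))(IK(IK(KK)))
  step 1: K(S(IS))(KK(S(IS)))(IK(IK(KK)))
  step 2: S(IS)(IK(IK(KK)))
  step 3: SS(IK(IK(KK)))
  step 4: SS(K(IK(KK)))
  step 5: SS(K(K(KK)))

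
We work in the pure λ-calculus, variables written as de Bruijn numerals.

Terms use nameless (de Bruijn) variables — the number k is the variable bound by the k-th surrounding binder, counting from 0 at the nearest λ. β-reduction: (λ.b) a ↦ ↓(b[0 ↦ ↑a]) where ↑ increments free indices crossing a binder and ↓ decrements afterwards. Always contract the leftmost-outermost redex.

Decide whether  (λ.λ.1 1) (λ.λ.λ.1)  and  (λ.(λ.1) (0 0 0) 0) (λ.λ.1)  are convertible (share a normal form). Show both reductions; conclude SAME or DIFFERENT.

Term A:
  start: (λ.λ.1 1) (λ.λ.λ.1)
  step 1: λ.(λ.λ.λ.1) (λ.λ.λ.1)
  step 2: λ.λ.λ.1

Term B:
  start: (λ.(λ.1) (0 0 0) 0) (λ.λ.1)
  step 1: (λ.λ.λ.1) ((λ.λ.1) (λ.λ.1) (λ.λ.1)) (λ.λ.1)
  step 2: (λ.λ.1) (λ.λ.1)
  step 3: λ.λ.λ.1

Answer: SAME — A ⇓ λ.λ.λ.1, B ⇓ λ.λ.λ.1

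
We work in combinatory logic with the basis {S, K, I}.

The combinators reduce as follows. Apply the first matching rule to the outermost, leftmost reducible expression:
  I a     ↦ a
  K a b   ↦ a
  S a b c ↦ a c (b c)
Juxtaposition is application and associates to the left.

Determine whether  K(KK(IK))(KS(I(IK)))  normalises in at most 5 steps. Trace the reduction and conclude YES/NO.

  start: K(KK(IK))(KS(I(IK)))
  step 1: KK(IK)
  step 2: K

Answer: YES — reaches normal form K in 2 ≤ 5 steps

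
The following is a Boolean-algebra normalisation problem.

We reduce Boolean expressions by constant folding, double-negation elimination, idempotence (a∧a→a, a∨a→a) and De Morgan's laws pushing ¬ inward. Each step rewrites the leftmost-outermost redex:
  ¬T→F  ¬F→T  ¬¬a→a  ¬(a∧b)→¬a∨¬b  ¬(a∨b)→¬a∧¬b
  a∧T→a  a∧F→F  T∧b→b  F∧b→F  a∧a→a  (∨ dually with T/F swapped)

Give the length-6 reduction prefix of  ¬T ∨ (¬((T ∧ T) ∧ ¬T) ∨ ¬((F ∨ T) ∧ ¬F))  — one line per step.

  start: ¬T ∨ (¬((T ∧ T) ∧ ¬T) ∨ ¬((F ∨ T) ∧ ¬F))
  step 1: F ∨ (¬((T ∧ T) ∧ ¬T) ∨ ¬((F ∨ T) ∧ ¬F))
  step 2: ¬((T ∧ T) ∧ ¬T) ∨ ¬((F ∨ T) ∧ ¬F)
  step 3: (¬(T ∧ T) ∨ ¬¬T) ∨ ¬((F ∨ T) ∧ ¬F)
  step 4: ((¬T ∨ ¬T) ∨ ¬¬T) ∨ ¬((F ∨ T) ∧ ¬F)
  step 5: (¬T ∨ ¬¬T) ∨ ¬((F ∨ T) ∧ ¬F)
  step 6: (F ∨ ¬¬T) ∨ ¬((F ∨ T) ∧ ¬F)

Answer: after 6 steps: (F ∨ ¬¬T) ∨ ¬((F ∨ T) ∧ ¬F)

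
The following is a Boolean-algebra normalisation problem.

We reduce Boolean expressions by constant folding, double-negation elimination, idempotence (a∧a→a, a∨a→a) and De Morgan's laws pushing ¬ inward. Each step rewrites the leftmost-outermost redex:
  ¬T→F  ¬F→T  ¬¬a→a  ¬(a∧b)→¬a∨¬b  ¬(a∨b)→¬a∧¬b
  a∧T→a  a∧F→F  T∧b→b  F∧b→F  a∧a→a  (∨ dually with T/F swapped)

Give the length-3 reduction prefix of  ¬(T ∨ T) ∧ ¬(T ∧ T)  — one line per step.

  start: ¬(T ∨ T) ∧ ¬(T ∧ T)
  [1] (¬T ∧ ¬T) ∧ ¬(T ∧ T)
  [2] ¬T ∧ ¬(T ∧ T)
  [3] F ∧ ¬(T ∧ T)

Answer: after 3 steps: F ∧ ¬(T ∧ T)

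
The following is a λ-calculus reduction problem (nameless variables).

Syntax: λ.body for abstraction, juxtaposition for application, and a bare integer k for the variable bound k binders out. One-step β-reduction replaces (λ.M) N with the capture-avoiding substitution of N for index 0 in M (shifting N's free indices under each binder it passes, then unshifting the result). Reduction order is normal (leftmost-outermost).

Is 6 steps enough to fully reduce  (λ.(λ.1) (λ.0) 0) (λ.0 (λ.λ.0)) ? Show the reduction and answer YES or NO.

  start: (λ.(λ.1) (λ.0) 0) (λ.0 (λ.λ.0))
  [1] (λ.λ.0 (λ.λ.0)) (λ.0) (λ.0 (λ.λ.0))
  [2] (λ.0 (λ.λ.0)) (λ.0 (λ.λ.0))
  [3] (λ.0 (λ.λ.0)) (λ.λ.0)
  [4] (λ.λ.0) (λ.λ.0)
  [5] λ.0

Answer: YES — reaches normal form λ.0 in 5 ≤ 6 steps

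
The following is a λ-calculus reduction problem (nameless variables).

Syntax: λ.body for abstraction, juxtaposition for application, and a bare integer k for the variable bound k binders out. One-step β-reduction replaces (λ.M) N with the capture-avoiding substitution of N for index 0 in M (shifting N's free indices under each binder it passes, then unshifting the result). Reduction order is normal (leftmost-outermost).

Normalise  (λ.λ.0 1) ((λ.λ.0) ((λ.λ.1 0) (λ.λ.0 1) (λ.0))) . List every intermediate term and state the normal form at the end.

Answer: normal form = λ.0 (λ.0)  (in 2 steps)

Working:
  start: (λ.λ.0 1) ((λ.λ.0) ((λ.λ.1 0) (λ.λ.0 1) (λ.0)))
  [1] λ.0 ((λ.λ.0) ((λ.λ.1 0) (λ.λ.0 1) (λ.0)))
  [2] λ.0 (λ.0)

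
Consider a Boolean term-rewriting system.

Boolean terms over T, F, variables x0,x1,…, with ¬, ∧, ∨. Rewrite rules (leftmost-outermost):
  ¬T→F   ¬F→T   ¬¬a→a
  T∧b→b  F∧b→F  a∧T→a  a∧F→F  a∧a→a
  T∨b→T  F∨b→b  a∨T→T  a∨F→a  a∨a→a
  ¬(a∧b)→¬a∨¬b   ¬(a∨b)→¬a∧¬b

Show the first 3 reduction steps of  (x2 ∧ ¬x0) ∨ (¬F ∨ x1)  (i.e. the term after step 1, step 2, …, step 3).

Answer: after 3 steps: T

Working:
  start: (x2 ∧ ¬x0) ∨ (¬F ∨ x1)
  →1  (x2 ∧ ¬x0) ∨ (T ∨ x1)
  →2  (x2 ∧ ¬x0) ∨ T
  →3  T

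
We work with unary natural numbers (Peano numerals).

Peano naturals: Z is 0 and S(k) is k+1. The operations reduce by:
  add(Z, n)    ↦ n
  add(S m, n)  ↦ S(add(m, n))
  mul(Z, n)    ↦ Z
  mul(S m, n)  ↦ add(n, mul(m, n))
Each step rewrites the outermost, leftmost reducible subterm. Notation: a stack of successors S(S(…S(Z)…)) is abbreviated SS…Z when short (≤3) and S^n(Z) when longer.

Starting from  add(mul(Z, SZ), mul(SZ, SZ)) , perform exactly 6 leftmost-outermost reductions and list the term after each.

Answer: after 6 steps: SZ

Derivation:
  start: add(mul(Z, SZ), mul(SZ, SZ))
  step 1: add(Z, mul(SZ, SZ))
  step 2: mul(SZ, SZ)
  step 3: add(SZ, mul(Z, SZ))
  step 4: S(add(Z, mul(Z, SZ)))
  step 5: S(mul(Z, SZ))
  step 6: SZ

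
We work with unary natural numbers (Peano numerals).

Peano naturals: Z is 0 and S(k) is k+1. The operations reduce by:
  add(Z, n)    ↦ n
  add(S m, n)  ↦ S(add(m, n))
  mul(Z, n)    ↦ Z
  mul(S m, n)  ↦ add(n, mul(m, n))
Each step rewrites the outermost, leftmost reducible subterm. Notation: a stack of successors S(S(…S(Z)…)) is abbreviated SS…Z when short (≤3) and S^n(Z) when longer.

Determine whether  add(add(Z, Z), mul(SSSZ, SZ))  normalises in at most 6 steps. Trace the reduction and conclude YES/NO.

Answer: NO — after 6 steps the term is S(add(SZ, mul(SZ, SZ))), not yet normal

Reduction:
  start: add(add(Z, Z), mul(SSSZ, SZ))
  [1] add(Z, mul(SSSZ, SZ))
  [2] mul(SSSZ, SZ)
  [3] add(SZ, mul(SSZ, SZ))
  [4] S(add(Z, mul(SSZ, SZ)))
  [5] S(mul(SSZ, SZ))
  [6] S(add(SZ, mul(SZ, SZ)))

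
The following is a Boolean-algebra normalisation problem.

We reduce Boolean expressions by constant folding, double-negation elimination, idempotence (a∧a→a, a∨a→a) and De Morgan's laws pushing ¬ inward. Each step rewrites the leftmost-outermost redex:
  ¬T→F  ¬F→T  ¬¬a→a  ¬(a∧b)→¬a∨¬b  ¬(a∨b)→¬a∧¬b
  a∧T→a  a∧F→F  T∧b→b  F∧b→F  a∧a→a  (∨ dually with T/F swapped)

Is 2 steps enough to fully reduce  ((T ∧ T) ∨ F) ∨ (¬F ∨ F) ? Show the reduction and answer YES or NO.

Answer: NO — after 2 steps the term is T ∨ (¬F ∨ F), not yet normal

Derivation:
  start: ((T ∧ T) ∨ F) ∨ (¬F ∨ F)
  [1] (T ∧ T) ∨ (¬F ∨ F)
  [2] T ∨ (¬F ∨ F)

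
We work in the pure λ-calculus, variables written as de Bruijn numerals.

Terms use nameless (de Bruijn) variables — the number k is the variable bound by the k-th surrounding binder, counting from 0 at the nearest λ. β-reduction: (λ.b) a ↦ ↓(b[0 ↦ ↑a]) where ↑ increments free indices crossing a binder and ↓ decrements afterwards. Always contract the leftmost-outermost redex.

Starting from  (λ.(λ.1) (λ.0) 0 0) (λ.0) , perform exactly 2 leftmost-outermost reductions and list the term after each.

  start: (λ.(λ.1) (λ.0) 0 0) (λ.0)
  step 1: (λ.λ.0) (λ.0) (λ.0) (λ.0)
  step 2: (λ.0) (λ.0) (λ.0)

Answer: after 2 steps: (λ.0) (λ.0) (λ.0)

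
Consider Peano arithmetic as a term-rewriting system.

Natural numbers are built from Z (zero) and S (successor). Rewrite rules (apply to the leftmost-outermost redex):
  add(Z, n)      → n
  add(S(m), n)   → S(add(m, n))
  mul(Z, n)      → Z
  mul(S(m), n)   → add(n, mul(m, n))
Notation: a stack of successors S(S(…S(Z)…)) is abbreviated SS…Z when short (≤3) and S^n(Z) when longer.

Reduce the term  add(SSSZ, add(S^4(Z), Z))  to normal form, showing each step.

Answer: normal form = S^7(Z)  (in 9 steps)

Derivation:
  start: add(SSSZ, add(S^4(Z), Z))
  [1] S(add(SSZ, add(S^4(Z), Z)))
  [2] S(S(add(SZ, add(S^4(Z), Z))))
  [3] S(S(S(add(Z, add(S^4(Z), Z)))))
  [4] S(S(S(add(S^4(Z), Z))))
  [5] S(S(S(S(add(SSSZ, Z)))))
  [6] S(S(S(S(S(add(SSZ, Z))))))
  [7] S(S(S(S(S(S(add(SZ, Z)))))))
  [8] S(S(S(S(S(S(S(add(Z, Z))))))))
  [9] S^7(Z)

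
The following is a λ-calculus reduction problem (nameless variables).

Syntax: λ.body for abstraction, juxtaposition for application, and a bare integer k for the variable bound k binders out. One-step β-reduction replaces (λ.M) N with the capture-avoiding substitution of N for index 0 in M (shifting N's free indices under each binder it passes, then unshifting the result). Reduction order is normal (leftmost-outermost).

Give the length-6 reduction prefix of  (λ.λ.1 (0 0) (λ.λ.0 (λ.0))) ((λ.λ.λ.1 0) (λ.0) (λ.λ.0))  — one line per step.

Answer: after 6 steps: λ.λ.λ.0 (λ.0)

Derivation:
  start: (λ.λ.1 (0 0) (λ.λ.0 (λ.0))) ((λ.λ.λ.1 0) (λ.0) (λ.λ.0))
  step 1: λ.(λ.λ.λ.1 0) (λ.0) (λ.λ.0) (0 0) (λ.λ.0 (λ.0))
  step 2: λ.(λ.λ.1 0) (λ.λ.0) (0 0) (λ.λ.0 (λ.0))
  step 3: λ.(λ.(λ.λ.0) 0) (0 0) (λ.λ.0 (λ.0))
  step 4: λ.(λ.λ.0) (0 0) (λ.λ.0 (λ.0))
  step 5: λ.(λ.0) (λ.λ.0 (λ.0))
  step 6: λ.λ.λ.0 (λ.0)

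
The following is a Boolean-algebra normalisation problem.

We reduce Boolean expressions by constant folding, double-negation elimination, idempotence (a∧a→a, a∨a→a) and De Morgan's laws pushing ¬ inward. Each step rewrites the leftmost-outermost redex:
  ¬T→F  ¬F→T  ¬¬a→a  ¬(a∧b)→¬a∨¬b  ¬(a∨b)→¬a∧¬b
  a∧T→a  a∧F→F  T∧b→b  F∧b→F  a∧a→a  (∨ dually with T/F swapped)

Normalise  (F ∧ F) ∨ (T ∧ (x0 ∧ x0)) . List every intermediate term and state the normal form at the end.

Answer: normal form = x0  (in 4 steps)

Derivation:
  start: (F ∧ F) ∨ (T ∧ (x0 ∧ x0))
  step 1: F ∨ (T ∧ (x0 ∧ x0))
  step 2: T ∧ (x0 ∧ x0)
  step 3: x0 ∧ x0
  step 4: x0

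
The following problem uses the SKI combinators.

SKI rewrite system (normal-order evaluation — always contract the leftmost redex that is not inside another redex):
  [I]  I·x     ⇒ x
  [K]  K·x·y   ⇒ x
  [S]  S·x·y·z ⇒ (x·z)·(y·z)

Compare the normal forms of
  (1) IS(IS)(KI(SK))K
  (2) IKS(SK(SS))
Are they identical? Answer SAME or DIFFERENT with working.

Answer: DIFFERENT — A ⇓ SKK, B ⇓ S

Reduction:
Term A:
  start: IS(IS)(KI(SK))K
  →1  S(IS)(KI(SK))K
  →2  ISK(KI(SK)K)
  →3  SK(KI(SK)K)
  →4  SK(IK)
  →5  SKK

Term B:
  start: IKS(SK(SS))
  →1  KS(SK(SS))
  →2  S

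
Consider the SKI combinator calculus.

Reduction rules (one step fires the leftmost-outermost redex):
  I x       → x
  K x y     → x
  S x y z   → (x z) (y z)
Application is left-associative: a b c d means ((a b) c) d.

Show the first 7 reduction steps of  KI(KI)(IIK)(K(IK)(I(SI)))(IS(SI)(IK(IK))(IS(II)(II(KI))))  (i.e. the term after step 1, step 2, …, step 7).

  start: KI(KI)(IIK)(K(IK)(I(SI)))(IS(SI)(IK(IK))(IS(II)(II(KI))))
  step 1: I(IIK)(K(IK)(I(SI)))(IS(SI)(IK(IK))(IS(II)(II(KI))))
  step 2: IIK(K(IK)(I(SI)))(IS(SI)(IK(IK))(IS(II)(II(KI))))
  step 3: IK(K(IK)(I(SI)))(IS(SI)(IK(IK))(IS(II)(II(KI))))
  step 4: K(K(IK)(I(SI)))(IS(SI)(IK(IK))(IS(II)(II(KI))))
  step 5: K(IK)(I(SI))
  step 6: IK
  step 7: K

Answer: after 7 steps: K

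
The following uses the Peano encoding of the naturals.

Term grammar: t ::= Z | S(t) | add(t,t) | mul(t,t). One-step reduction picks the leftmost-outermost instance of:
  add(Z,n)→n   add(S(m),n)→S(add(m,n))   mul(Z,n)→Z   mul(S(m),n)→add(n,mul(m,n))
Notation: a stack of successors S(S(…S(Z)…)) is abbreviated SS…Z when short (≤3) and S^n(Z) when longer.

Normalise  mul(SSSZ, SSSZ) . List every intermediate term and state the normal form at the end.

  start: mul(SSSZ, SSSZ)
  step 1: add(SSSZ, mul(SSZ, SSSZ))
  step 2: S(add(SSZ, mul(SSZ, SSSZ)))
  step 3: S(S(add(SZ, mul(SSZ, SSSZ))))
  step 4: S(S(S(add(Z, mul(SSZ, SSSZ)))))
  step 5: S(S(S(mul(SSZ, SSSZ))))
  step 6: S(S(S(add(SSSZ, mul(SZ, SSSZ)))))
  step 7: S(S(S(S(add(SSZ, mul(SZ, SSSZ))))))
  step 8: S(S(S(S(S(add(SZ, mul(SZ, SSSZ)))))))
  step 9: S(S(S(S(S(S(add(Z, mul(SZ, SSSZ))))))))
  step 10: S(S(S(S(S(S(mul(SZ, SSSZ)))))))
  step 11: S(S(S(S(S(S(add(SSSZ, mul(Z, SSSZ))))))))
  step 12: S(S(S(S(S(S(S(add(SSZ, mul(Z, SSSZ)))))))))
  step 13: S(S(S(S(S(S(S(S(add(SZ, mul(Z, SSSZ))))))))))
  step 14: S(S(S(S(S(S(S(S(S(add(Z, mul(Z, SSSZ)))))))))))
  step 15: S(S(S(S(S(S(S(S(S(mul(Z, SSSZ))))))))))
  step 16: S^9(Z)

Answer: normal form = S^9(Z)  (in 16 steps)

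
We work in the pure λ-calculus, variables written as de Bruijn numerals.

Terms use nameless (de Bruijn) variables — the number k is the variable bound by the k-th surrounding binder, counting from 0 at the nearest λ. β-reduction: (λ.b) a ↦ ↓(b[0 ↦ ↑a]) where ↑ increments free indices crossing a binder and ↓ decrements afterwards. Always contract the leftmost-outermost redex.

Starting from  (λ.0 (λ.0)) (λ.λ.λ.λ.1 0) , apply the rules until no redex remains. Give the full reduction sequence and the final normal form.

Answer: normal form = λ.λ.λ.1 0  (in 2 steps)

Reduction:
  start: (λ.0 (λ.0)) (λ.λ.λ.λ.1 0)
  [1] (λ.λ.λ.λ.1 0) (λ.0)
  [2] λ.λ.λ.1 0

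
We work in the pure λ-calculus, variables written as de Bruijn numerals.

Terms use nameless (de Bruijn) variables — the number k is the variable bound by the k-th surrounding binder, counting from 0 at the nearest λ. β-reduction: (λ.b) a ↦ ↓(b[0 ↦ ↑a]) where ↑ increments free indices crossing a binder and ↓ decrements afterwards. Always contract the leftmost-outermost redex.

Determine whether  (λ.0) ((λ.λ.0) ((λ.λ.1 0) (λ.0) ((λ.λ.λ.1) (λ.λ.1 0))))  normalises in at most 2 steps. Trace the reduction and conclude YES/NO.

Answer: YES — reaches normal form λ.0 in 2 ≤ 2 steps

Reduction:
  start: (λ.0) ((λ.λ.0) ((λ.λ.1 0) (λ.0) ((λ.λ.λ.1) (λ.λ.1 0))))
  step 1: (λ.λ.0) ((λ.λ.1 0) (λ.0) ((λ.λ.λ.1) (λ.λ.1 0)))
  step 2: λ.0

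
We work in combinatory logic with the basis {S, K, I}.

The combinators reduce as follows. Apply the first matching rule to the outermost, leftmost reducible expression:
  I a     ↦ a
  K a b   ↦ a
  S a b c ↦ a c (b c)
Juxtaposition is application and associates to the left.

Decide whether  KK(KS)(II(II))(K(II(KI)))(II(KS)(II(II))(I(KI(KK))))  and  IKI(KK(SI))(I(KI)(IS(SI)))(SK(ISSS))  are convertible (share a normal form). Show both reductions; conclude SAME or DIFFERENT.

Answer: DIFFERENT — A ⇓ SI, B ⇓ SK(SSS)

Derivation:
Term A:
  start: KK(KS)(II(II))(K(II(KI)))(II(KS)(II(II))(I(KI(KK))))
  step 1: K(II(II))(K(II(KI)))(II(KS)(II(II))(I(KI(KK))))
  step 2: II(II)(II(KS)(II(II))(I(KI(KK))))
  step 3: I(II)(II(KS)(II(II))(I(KI(KK))))
  step 4: II(II(KS)(II(II))(I(KI(KK))))
  step 5: I(II(KS)(II(II))(I(KI(KK))))
  step 6: II(KS)(II(II))(I(KI(KK)))
  step 7: I(KS)(II(II))(I(KI(KK)))
  step 8: KS(II(II))(I(KI(KK)))
  step 9: S(I(KI(KK)))
  step 10: S(KI(KK))
  step 11: SI

Term B:
  start: IKI(KK(SI))(I(KI)(IS(SI)))(SK(ISSS))
  step 1: KI(KK(SI))(I(KI)(IS(SI)))(SK(ISSS))
  step 2: I(I(KI)(IS(SI)))(SK(ISSS))
  step 3: I(KI)(IS(SI))(SK(ISSS))
  step 4: KI(IS(SI))(SK(ISSS))
  step 5: I(SK(ISSS))
  step 6: SK(ISSS)
  step 7: SK(SSS)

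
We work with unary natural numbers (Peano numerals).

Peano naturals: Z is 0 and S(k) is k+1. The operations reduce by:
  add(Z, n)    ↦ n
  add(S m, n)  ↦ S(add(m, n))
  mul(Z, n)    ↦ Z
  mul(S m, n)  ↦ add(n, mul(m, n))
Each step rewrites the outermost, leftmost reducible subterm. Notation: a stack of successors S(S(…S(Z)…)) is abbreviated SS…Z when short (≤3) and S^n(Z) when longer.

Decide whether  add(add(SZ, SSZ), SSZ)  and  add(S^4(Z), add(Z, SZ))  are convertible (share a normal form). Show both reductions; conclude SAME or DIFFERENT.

Answer: SAME — A ⇓ S^5(Z), B ⇓ S^5(Z)

Derivation:
Term A:
  start: add(add(SZ, SSZ), SSZ)
  [1] add(S(add(Z, SSZ)), SSZ)
  [2] S(add(add(Z, SSZ), SSZ))
  [3] S(add(SSZ, SSZ))
  [4] S(S(add(SZ, SSZ)))
  [5] S(S(S(add(Z, SSZ))))
  [6] S^5(Z)

Term B:
  start: add(S^4(Z), add(Z, SZ))
  [1] S(add(SSSZ, add(Z, SZ)))
  [2] S(S(add(SSZ, add(Z, SZ))))
  [3] S(S(S(add(SZ, add(Z, SZ)))))
  [4] S(S(S(S(add(Z, add(Z, SZ))))))
  [5] S(S(S(S(add(Z, SZ)))))
  [6] S^5(Z)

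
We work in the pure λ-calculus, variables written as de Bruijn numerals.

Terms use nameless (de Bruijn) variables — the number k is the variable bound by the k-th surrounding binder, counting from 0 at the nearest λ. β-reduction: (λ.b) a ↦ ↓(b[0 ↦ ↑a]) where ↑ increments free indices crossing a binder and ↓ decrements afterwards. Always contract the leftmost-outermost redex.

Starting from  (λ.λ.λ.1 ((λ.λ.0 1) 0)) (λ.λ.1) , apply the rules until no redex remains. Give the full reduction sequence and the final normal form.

  start: (λ.λ.λ.1 ((λ.λ.0 1) 0)) (λ.λ.1)
  [1] λ.λ.1 ((λ.λ.0 1) 0)
  [2] λ.λ.1 (λ.0 1)

Answer: normal form = λ.λ.1 (λ.0 1)  (in 2 steps)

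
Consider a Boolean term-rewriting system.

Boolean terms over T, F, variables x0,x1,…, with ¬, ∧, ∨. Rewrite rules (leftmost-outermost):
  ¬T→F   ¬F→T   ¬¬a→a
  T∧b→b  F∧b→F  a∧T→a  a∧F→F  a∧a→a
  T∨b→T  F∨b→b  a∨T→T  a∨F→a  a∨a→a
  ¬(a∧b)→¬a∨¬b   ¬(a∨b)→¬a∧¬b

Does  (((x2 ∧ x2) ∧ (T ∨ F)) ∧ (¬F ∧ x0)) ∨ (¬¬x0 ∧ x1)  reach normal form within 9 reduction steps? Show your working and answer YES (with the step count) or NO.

Answer: YES — reaches normal form (x2 ∧ x0) ∨ (x0 ∧ x1) in 6 ≤ 9 steps

Working:
  start: (((x2 ∧ x2) ∧ (T ∨ F)) ∧ (¬F ∧ x0)) ∨ (¬¬x0 ∧ x1)
  [1] ((x2 ∧ (T ∨ F)) ∧ (¬F ∧ x0)) ∨ (¬¬x0 ∧ x1)
  [2] ((x2 ∧ T) ∧ (¬F ∧ x0)) ∨ (¬¬x0 ∧ x1)
  [3] (x2 ∧ (¬F ∧ x0)) ∨ (¬¬x0 ∧ x1)
  [4] (x2 ∧ (T ∧ x0)) ∨ (¬¬x0 ∧ x1)
  [5] (x2 ∧ x0) ∨ (¬¬x0 ∧ x1)
  [6] (x2 ∧ x0) ∨ (x0 ∧ x1)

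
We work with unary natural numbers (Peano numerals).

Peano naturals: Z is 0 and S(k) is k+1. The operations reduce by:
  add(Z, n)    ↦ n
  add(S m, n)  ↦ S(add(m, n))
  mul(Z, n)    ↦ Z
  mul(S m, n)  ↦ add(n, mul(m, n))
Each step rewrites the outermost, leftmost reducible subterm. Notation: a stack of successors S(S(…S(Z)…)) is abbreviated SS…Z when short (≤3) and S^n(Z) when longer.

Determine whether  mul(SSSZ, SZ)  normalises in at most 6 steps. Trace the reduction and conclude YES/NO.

Answer: NO — after 6 steps the term is S(S(mul(SZ, SZ))), not yet normal

Reduction:
  start: mul(SSSZ, SZ)
  →1  add(SZ, mul(SSZ, SZ))
  →2  S(add(Z, mul(SSZ, SZ)))
  →3  S(mul(SSZ, SZ))
  →4  S(add(SZ, mul(SZ, SZ)))
  →5  S(S(add(Z, mul(SZ, SZ))))
  →6  S(S(mul(SZ, SZ)))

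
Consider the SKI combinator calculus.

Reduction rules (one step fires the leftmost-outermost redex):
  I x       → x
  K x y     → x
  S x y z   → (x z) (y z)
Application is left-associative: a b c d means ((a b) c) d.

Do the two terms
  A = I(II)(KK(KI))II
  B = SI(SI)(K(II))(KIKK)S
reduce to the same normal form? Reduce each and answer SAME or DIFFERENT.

Answer: DIFFERENT — A ⇓ I, B ⇓ KS

Working:
Term A:
  start: I(II)(KK(KI))II
  step 1: II(KK(KI))II
  step 2: I(KK(KI))II
  step 3: KK(KI)II
  step 4: KII
  step 5: I

Term B:
  start: SI(SI)(K(II))(KIKK)S
  step 1: I(K(II))(SI(K(II)))(KIKK)S
  step 2: K(II)(SI(K(II)))(KIKK)S
  step 3: II(KIKK)S
  step 4: I(KIKK)S
  step 5: KIKKS
  step 6: IKS
  step 7: KS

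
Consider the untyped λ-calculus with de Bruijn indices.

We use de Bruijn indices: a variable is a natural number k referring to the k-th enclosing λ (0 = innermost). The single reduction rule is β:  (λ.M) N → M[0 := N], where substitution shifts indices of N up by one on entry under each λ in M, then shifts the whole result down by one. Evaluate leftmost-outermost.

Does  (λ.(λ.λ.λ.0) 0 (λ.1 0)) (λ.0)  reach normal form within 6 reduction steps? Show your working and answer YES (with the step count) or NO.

Answer: YES — reaches normal form λ.0 in 3 ≤ 6 steps

Working:
  start: (λ.(λ.λ.λ.0) 0 (λ.1 0)) (λ.0)
  [1] (λ.λ.λ.0) (λ.0) (λ.(λ.0) 0)
  [2] (λ.λ.0) (λ.(λ.0) 0)
  [3] λ.0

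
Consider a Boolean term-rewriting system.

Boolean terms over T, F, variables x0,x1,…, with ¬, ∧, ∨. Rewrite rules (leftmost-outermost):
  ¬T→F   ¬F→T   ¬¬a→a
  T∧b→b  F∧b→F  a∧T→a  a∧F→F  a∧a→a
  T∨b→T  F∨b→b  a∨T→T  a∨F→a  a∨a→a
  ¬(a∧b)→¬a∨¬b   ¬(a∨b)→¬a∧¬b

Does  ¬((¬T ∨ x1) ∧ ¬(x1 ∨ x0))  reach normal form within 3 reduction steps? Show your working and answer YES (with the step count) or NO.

  start: ¬((¬T ∨ x1) ∧ ¬(x1 ∨ x0))
  [1] ¬(¬T ∨ x1) ∨ ¬¬(x1 ∨ x0)
  [2] (¬¬T ∧ ¬x1) ∨ ¬¬(x1 ∨ x0)
  [3] (T ∧ ¬x1) ∨ ¬¬(x1 ∨ x0)

Answer: NO — after 3 steps the term is (T ∧ ¬x1) ∨ ¬¬(x1 ∨ x0), not yet normal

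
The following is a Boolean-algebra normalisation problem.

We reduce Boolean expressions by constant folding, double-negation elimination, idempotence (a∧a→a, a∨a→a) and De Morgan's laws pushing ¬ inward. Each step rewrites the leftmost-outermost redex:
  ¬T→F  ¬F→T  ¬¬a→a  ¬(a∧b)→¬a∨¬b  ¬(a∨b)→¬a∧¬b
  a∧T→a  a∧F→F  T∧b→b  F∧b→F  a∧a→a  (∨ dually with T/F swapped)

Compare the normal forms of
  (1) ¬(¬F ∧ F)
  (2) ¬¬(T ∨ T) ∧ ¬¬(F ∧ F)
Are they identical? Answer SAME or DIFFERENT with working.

Term A:
  start: ¬(¬F ∧ F)
  [1] ¬¬F ∨ ¬F
  [2] F ∨ ¬F
  [3] ¬F
  [4] T

Term B:
  start: ¬¬(T ∨ T) ∧ ¬¬(F ∧ F)
  [1] (T ∨ T) ∧ ¬¬(F ∧ F)
  [2] T ∧ ¬¬(F ∧ F)
  [3] ¬¬(F ∧ F)
  [4] F ∧ F
  [5] F

Answer: DIFFERENT — A ⇓ T, B ⇓ F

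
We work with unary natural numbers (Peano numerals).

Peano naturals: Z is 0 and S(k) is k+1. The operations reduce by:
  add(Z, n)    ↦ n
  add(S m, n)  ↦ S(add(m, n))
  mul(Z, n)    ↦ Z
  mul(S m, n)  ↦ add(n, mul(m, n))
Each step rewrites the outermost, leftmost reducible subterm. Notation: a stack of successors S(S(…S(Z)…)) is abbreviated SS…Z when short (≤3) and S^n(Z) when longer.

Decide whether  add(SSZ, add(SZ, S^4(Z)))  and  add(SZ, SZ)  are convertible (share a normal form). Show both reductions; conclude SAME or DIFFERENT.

Answer: DIFFERENT — A ⇓ S^7(Z), B ⇓ SSZ

Reduction:
Term A:
  start: add(SSZ, add(SZ, S^4(Z)))
  [1] S(add(SZ, add(SZ, S^4(Z))))
  [2] S(S(add(Z, add(SZ, S^4(Z)))))
  [3] S(S(add(SZ, S^4(Z))))
  [4] S(S(S(add(Z, S^4(Z)))))
  [5] S^7(Z)

Term B:
  start: add(SZ, SZ)
  [1] S(add(Z, SZ))
  [2] SSZ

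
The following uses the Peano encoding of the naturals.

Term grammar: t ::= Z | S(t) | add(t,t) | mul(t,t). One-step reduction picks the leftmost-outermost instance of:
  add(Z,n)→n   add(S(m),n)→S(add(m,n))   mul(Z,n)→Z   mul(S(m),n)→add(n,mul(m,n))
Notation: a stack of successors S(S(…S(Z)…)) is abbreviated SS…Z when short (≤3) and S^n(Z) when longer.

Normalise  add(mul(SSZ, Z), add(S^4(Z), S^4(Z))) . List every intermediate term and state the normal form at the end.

Answer: normal form = S^8(Z)  (in 11 steps)

Derivation:
  start: add(mul(SSZ, Z), add(S^4(Z), S^4(Z)))
  →1  add(add(Z, mul(SZ, Z)), add(S^4(Z), S^4(Z)))
  →2  add(mul(SZ, Z), add(S^4(Z), S^4(Z)))
  →3  add(add(Z, mul(Z, Z)), add(S^4(Z), S^4(Z)))
  →4  add(mul(Z, Z), add(S^4(Z), S^4(Z)))
  →5  add(Z, add(S^4(Z), S^4(Z)))
  →6  add(S^4(Z), S^4(Z))
  →7  S(add(SSSZ, S^4(Z)))
  →8  S(S(add(SSZ, S^4(Z))))
  →9  S(S(S(add(SZ, S^4(Z)))))
  →10  S(S(S(S(add(Z, S^4(Z))))))
  →11  S^8(Z)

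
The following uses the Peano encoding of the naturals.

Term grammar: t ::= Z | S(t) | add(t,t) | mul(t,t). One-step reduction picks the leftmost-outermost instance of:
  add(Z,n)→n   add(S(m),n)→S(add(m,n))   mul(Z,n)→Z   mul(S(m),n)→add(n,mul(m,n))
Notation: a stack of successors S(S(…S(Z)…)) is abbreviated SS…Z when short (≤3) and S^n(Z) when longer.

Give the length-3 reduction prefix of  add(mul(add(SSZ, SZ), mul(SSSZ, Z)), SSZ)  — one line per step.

  start: add(mul(add(SSZ, SZ), mul(SSSZ, Z)), SSZ)
  step 1: add(mul(S(add(SZ, SZ)), mul(SSSZ, Z)), SSZ)
  step 2: add(add(mul(SSSZ, Z), mul(add(SZ, SZ), mul(SSSZ, Z))), SSZ)
  step 3: add(add(add(Z, mul(SSZ, Z)), mul(add(SZ, SZ), mul(SSSZ, Z))), SSZ)

Answer: after 3 steps: add(add(add(Z, mul(SSZ, Z)), mul(add(SZ, SZ), mul(SSSZ, Z))), SSZ)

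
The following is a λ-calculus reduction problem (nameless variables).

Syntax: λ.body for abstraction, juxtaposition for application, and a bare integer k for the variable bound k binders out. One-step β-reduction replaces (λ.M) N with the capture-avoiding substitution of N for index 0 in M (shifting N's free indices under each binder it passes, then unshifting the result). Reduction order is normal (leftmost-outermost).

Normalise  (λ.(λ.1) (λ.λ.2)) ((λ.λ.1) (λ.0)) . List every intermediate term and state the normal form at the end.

Answer: normal form = λ.λ.0  (in 3 steps)

Reduction:
  start: (λ.(λ.1) (λ.λ.2)) ((λ.λ.1) (λ.0))
  →1  (λ.(λ.λ.1) (λ.0)) (λ.λ.(λ.λ.1) (λ.0))
  →2  (λ.λ.1) (λ.0)
  →3  λ.λ.0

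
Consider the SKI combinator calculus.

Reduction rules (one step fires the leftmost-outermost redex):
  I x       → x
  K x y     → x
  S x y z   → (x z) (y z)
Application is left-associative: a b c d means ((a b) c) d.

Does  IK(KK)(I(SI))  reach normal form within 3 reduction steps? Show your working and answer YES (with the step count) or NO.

  start: IK(KK)(I(SI))
  step 1: K(KK)(I(SI))
  step 2: KK

Answer: YES — reaches normal form KK in 2 ≤ 3 steps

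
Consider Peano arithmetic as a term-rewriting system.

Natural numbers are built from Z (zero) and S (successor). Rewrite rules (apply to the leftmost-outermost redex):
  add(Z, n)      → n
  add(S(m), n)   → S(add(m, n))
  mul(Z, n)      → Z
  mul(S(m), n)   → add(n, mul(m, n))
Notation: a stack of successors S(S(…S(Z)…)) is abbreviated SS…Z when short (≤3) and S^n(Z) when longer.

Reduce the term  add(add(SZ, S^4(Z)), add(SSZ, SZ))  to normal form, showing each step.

  start: add(add(SZ, S^4(Z)), add(SSZ, SZ))
  [1] add(S(add(Z, S^4(Z))), add(SSZ, SZ))
  [2] S(add(add(Z, S^4(Z)), add(SSZ, SZ)))
  [3] S(add(S^4(Z), add(SSZ, SZ)))
  [4] S(S(add(SSSZ, add(SSZ, SZ))))
  [5] S(S(S(add(SSZ, add(SSZ, SZ)))))
  [6] S(S(S(S(add(SZ, add(SSZ, SZ))))))
  [7] S(S(S(S(S(add(Z, add(SSZ, SZ)))))))
  [8] S(S(S(S(S(add(SSZ, SZ))))))
  [9] S(S(S(S(S(S(add(SZ, SZ)))))))
  [10] S(S(S(S(S(S(S(add(Z, SZ))))))))
  [11] S^8(Z)

Answer: normal form = S^8(Z)  (in 11 steps)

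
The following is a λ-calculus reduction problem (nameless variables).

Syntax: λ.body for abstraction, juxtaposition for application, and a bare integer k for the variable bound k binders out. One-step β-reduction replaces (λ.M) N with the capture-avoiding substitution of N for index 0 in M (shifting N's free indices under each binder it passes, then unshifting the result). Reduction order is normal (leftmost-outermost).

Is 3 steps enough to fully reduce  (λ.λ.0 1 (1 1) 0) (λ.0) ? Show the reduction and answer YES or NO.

Answer: YES — reaches normal form λ.0 (λ.0) (λ.0) 0 in 2 ≤ 3 steps

Derivation:
  start: (λ.λ.0 1 (1 1) 0) (λ.0)
  →1  λ.0 (λ.0) ((λ.0) (λ.0)) 0
  →2  λ.0 (λ.0) (λ.0) 0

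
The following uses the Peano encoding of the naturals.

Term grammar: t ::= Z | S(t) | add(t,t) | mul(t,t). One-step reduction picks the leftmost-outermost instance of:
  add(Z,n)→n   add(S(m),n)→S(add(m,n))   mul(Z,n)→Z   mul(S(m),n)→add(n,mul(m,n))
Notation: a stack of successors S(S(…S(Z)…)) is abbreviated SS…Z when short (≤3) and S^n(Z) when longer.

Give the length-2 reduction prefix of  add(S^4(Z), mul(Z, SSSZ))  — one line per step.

Answer: after 2 steps: S(S(add(SSZ, mul(Z, SSSZ))))

Derivation:
  start: add(S^4(Z), mul(Z, SSSZ))
  [1] S(add(SSSZ, mul(Z, SSSZ)))
  [2] S(S(add(SSZ, mul(Z, SSSZ))))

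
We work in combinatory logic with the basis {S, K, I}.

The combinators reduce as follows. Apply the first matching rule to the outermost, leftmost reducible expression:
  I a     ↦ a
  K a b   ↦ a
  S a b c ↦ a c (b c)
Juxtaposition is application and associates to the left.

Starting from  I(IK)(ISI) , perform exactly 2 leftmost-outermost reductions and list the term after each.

Answer: after 2 steps: K(ISI)

Reduction:
  start: I(IK)(ISI)
  [1] IK(ISI)
  [2] K(ISI)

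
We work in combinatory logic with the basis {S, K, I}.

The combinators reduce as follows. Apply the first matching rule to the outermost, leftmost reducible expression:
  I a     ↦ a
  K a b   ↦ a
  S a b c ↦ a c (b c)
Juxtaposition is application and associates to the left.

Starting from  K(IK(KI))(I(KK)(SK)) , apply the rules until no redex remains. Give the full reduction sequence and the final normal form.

Answer: normal form = K(KI)  (in 2 steps)

Derivation:
  start: K(IK(KI))(I(KK)(SK))
  step 1: IK(KI)
  step 2: K(KI)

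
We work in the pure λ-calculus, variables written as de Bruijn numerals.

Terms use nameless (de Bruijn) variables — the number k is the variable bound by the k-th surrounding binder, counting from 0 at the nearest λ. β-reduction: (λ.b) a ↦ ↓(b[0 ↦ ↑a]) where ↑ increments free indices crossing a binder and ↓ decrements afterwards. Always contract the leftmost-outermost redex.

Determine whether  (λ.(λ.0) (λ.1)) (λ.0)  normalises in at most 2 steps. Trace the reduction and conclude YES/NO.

  start: (λ.(λ.0) (λ.1)) (λ.0)
  →1  (λ.0) (λ.λ.0)
  →2  λ.λ.0

Answer: YES — reaches normal form λ.λ.0 in 2 ≤ 2 steps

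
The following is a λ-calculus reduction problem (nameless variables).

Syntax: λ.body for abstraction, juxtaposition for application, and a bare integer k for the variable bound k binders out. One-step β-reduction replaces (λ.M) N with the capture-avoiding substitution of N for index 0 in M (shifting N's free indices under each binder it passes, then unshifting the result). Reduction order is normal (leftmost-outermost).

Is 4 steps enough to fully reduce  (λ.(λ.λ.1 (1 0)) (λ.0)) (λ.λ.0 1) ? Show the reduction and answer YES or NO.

Answer: YES — reaches normal form λ.0 in 4 ≤ 4 steps

Reduction:
  start: (λ.(λ.λ.1 (1 0)) (λ.0)) (λ.λ.0 1)
  [1] (λ.λ.1 (1 0)) (λ.0)
  [2] λ.(λ.0) ((λ.0) 0)
  [3] λ.(λ.0) 0
  [4] λ.0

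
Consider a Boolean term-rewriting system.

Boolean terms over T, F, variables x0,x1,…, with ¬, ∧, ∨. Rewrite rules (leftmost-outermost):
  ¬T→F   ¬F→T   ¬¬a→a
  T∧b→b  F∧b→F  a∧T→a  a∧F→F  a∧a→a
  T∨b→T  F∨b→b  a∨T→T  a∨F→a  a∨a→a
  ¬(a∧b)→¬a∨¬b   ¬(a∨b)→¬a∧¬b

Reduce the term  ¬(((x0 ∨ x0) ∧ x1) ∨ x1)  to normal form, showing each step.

  start: ¬(((x0 ∨ x0) ∧ x1) ∨ x1)
  →1  ¬((x0 ∨ x0) ∧ x1) ∧ ¬x1
  →2  (¬(x0 ∨ x0) ∨ ¬x1) ∧ ¬x1
  →3  ((¬x0 ∧ ¬x0) ∨ ¬x1) ∧ ¬x1
  →4  (¬x0 ∨ ¬x1) ∧ ¬x1

Answer: normal form = (¬x0 ∨ ¬x1) ∧ ¬x1  (in 4 steps)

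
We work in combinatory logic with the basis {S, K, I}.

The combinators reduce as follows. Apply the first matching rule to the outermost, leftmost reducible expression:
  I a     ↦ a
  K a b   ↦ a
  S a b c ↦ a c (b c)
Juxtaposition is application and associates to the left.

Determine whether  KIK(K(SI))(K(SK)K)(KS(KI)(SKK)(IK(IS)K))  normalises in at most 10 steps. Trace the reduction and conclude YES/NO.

  start: KIK(K(SI))(K(SK)K)(KS(KI)(SKK)(IK(IS)K))
  [1] I(K(SI))(K(SK)K)(KS(KI)(SKK)(IK(IS)K))
  [2] K(SI)(K(SK)K)(KS(KI)(SKK)(IK(IS)K))
  [3] SI(KS(KI)(SKK)(IK(IS)K))
  [4] SI(S(SKK)(IK(IS)K))
  [5] SI(S(SKK)(K(IS)K))
  [6] SI(S(SKK)(IS))
  [7] SI(S(SKK)S)

Answer: YES — reaches normal form SI(S(SKK)S) in 7 ≤ 10 steps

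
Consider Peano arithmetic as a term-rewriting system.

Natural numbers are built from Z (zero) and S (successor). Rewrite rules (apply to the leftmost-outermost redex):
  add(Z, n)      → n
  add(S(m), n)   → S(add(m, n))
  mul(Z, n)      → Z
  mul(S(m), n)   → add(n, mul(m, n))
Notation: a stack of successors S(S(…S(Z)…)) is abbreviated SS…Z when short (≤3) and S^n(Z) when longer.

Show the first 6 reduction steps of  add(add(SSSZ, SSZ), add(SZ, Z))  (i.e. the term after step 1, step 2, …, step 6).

Answer: after 6 steps: S(S(S(add(add(Z, SSZ), add(SZ, Z)))))

Derivation:
  start: add(add(SSSZ, SSZ), add(SZ, Z))
  →1  add(S(add(SSZ, SSZ)), add(SZ, Z))
  →2  S(add(add(SSZ, SSZ), add(SZ, Z)))
  →3  S(add(S(add(SZ, SSZ)), add(SZ, Z)))
  →4  S(S(add(add(SZ, SSZ), add(SZ, Z))))
  →5  S(S(add(S(add(Z, SSZ)), add(SZ, Z))))
  →6  S(S(S(add(add(Z, SSZ), add(SZ, Z)))))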